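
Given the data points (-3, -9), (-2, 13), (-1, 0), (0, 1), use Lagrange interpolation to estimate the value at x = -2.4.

Lagrange interpolation formula:
P(x) = Σ yᵢ × Lᵢ(x)
where Lᵢ(x) = Π_{j≠i} (x - xⱼ)/(xᵢ - xⱼ)

L_0(-2.4) = (-2.4 - (-2))/(-3 - (-2)) × (-2.4 - (-1))/(-3 - (-1)) × (-2.4 - 0)/(-3 - 0) = 0.224000
L_1(-2.4) = (-2.4 - (-3))/(-2 - (-3)) × (-2.4 - (-1))/(-2 - (-1)) × (-2.4 - 0)/(-2 - 0) = 1.008000
L_2(-2.4) = (-2.4 - (-3))/(-1 - (-3)) × (-2.4 - (-2))/(-1 - (-2)) × (-2.4 - 0)/(-1 - 0) = -0.288000
L_3(-2.4) = (-2.4 - (-3))/(0 - (-3)) × (-2.4 - (-2))/(0 - (-2)) × (-2.4 - (-1))/(0 - (-1)) = 0.056000

P(-2.4) = (-9)×L_0(-2.4) + 13×L_1(-2.4) + 0×L_2(-2.4) + 1×L_3(-2.4)
P(-2.4) = 11.144000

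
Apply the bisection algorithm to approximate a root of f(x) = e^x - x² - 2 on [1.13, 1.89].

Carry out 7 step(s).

f(x) = e^x - x² - 2
Initial interval: [1.13, 1.89]

Iteration 1:
  c_1 = (1.130000 + 1.890000)/2 = 1.510000
  f(c_1) = f(1.510000) = 0.246631
  f(a) × f(c) < 0, new interval: [1.130000, 1.510000]
Iteration 2:
  c_2 = (1.130000 + 1.510000)/2 = 1.320000
  f(c_2) = f(1.320000) = 0.001021
  f(a) × f(c) < 0, new interval: [1.130000, 1.320000]
Iteration 3:
  c_3 = (1.130000 + 1.320000)/2 = 1.225000
  f(c_3) = f(1.225000) = -0.096459
  f(a) × f(c) ≥ 0, new interval: [1.225000, 1.320000]
Iteration 4:
  c_4 = (1.225000 + 1.320000)/2 = 1.272500
  f(c_4) = f(1.272500) = -0.049490
  f(a) × f(c) ≥ 0, new interval: [1.272500, 1.320000]
Iteration 5:
  c_5 = (1.272500 + 1.320000)/2 = 1.296250
  f(c_5) = f(1.296250) = -0.024701
  f(a) × f(c) ≥ 0, new interval: [1.296250, 1.320000]
Iteration 6:
  c_6 = (1.296250 + 1.320000)/2 = 1.308125
  f(c_6) = f(1.308125) = -0.011960
  f(a) × f(c) ≥ 0, new interval: [1.308125, 1.320000]
Iteration 7:
  c_7 = (1.308125 + 1.320000)/2 = 1.314062
  f(c_7) = f(1.314062) = -0.005500
  f(a) × f(c) ≥ 0, new interval: [1.314062, 1.320000]

After 7 iteration(s), the approximation is c_7 = 1.314062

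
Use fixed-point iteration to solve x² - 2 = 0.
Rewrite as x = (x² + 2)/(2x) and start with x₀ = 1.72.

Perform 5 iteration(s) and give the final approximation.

Equation: x² - 2 = 0
Fixed-point form: x = (x² + 2)/(2x)
x₀ = 1.72

x_1 = g(1.720000) = 1.441395
x_2 = g(1.441395) = 1.414470
x_3 = g(1.414470) = 1.414214
x_4 = g(1.414214) = 1.414214
x_5 = g(1.414214) = 1.414214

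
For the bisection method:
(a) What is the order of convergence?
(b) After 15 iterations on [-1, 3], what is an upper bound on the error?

(a) Bisection has linear (order 1) convergence; the error is halved each step.

(b) Error bound = (b-a)/2^n = (3 - (-1))/2^{15}
    = 4/2^{15}

(a) 1 (linear); (b) error ≤ 1.22e-04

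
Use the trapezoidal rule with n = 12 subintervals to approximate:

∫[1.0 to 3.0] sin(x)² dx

f(x) = sin(x)²
a = 1.0, b = 3.0, n = 12
h = (b - a)/n = 0.166667

Trapezoidal rule: (h/2)[f(x₀) + 2f(x₁) + 2f(x₂) + ... + f(xₙ)]

x_0 = 1.0000, f(x_0) = 0.708073, coefficient = 1
x_1 = 1.1667, f(x_1) = 0.845379, coefficient = 2
x_2 = 1.3333, f(x_2) = 0.944663, coefficient = 2
x_3 = 1.5000, f(x_3) = 0.994996, coefficient = 2
x_4 = 1.6667, f(x_4) = 0.990837, coefficient = 2
x_5 = 1.8333, f(x_5) = 0.932643, coefficient = 2
x_6 = 2.0000, f(x_6) = 0.826822, coefficient = 2
x_7 = 2.1667, f(x_7) = 0.685022, coefficient = 2
x_8 = 2.3333, f(x_8) = 0.522853, coefficient = 2
x_9 = 2.5000, f(x_9) = 0.358169, coefficient = 2
x_10 = 2.6667, f(x_10) = 0.209098, coefficient = 2
x_11 = 2.8333, f(x_11) = 0.092052, coefficient = 2
x_12 = 3.0000, f(x_12) = 0.019915, coefficient = 1

I ≈ (0.166667/2) × 15.533058 = 1.294421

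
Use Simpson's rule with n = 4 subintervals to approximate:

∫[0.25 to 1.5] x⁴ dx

f(x) = x⁴
a = 0.25, b = 1.5, n = 4
h = (b - a)/n = 0.312500

Simpson's rule: (h/3)[f(x₀) + 4f(x₁) + 2f(x₂) + ... + f(xₙ)]

x_0 = 0.2500, f(x_0) = 0.003906, coefficient = 1
x_1 = 0.5625, f(x_1) = 0.100113, coefficient = 4
x_2 = 0.8750, f(x_2) = 0.586182, coefficient = 2
x_3 = 1.1875, f(x_3) = 1.988541, coefficient = 4
x_4 = 1.5000, f(x_4) = 5.062500, coefficient = 1

I ≈ (0.312500/3) × 14.593384 = 1.520144
Exact value: 1.518555
Error: 0.001589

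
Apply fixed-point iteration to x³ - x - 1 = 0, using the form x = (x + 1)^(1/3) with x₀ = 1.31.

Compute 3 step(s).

Equation: x³ - x - 1 = 0
Fixed-point form: x = (x + 1)^(1/3)
x₀ = 1.31

x_1 = g(1.310000) = 1.321916
x_2 = g(1.321916) = 1.324186
x_3 = g(1.324186) = 1.324617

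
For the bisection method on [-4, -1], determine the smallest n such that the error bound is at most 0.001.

We need (b-a)/2^n ≤ 0.001
(-1 - (-4))/2^n ≤ 0.001
3/2^n ≤ 0.001
2^n ≥ 3000
n ≥ log₂(3000) = 11.55
n ≥ 12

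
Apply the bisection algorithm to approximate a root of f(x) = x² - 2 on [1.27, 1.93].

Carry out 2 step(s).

f(x) = x² - 2
Initial interval: [1.27, 1.93]

Iteration 1:
  c_1 = (1.270000 + 1.930000)/2 = 1.600000
  f(c_1) = f(1.600000) = 0.560000
  f(a) × f(c) < 0, new interval: [1.270000, 1.600000]
Iteration 2:
  c_2 = (1.270000 + 1.600000)/2 = 1.435000
  f(c_2) = f(1.435000) = 0.059225
  f(a) × f(c) < 0, new interval: [1.270000, 1.435000]

After 2 iteration(s), the approximation is c_2 = 1.435000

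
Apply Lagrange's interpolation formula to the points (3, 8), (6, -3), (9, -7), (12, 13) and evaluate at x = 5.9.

Lagrange interpolation formula:
P(x) = Σ yᵢ × Lᵢ(x)
where Lᵢ(x) = Π_{j≠i} (x - xⱼ)/(xᵢ - xⱼ)

L_0(5.9) = (5.9 - 6)/(3 - 6) × (5.9 - 9)/(3 - 9) × (5.9 - 12)/(3 - 12) = 0.011673
L_1(5.9) = (5.9 - 3)/(6 - 3) × (5.9 - 9)/(6 - 9) × (5.9 - 12)/(6 - 12) = 1.015537
L_2(5.9) = (5.9 - 3)/(9 - 3) × (5.9 - 6)/(9 - 6) × (5.9 - 12)/(9 - 12) = -0.032759
L_3(5.9) = (5.9 - 3)/(12 - 3) × (5.9 - 6)/(12 - 6) × (5.9 - 9)/(12 - 9) = 0.005549

P(5.9) = 8×L_0(5.9) + (-3)×L_1(5.9) + (-7)×L_2(5.9) + 13×L_3(5.9)
P(5.9) = -2.651772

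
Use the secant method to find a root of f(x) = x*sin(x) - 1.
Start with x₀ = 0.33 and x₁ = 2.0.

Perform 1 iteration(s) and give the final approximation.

f(x) = x*sin(x) - 1
x₀ = 0.33, x₁ = 2.0

Secant formula: x_{n+1} = x_n - f(x_n)(x_n - x_{n-1})/(f(x_n) - f(x_{n-1}))

Iteration 1:
  f(0.330000) = -0.893066
  f(2.000000) = 0.818595
  x_2 = 2.000000 - 0.818595×(2.000000 - 0.330000)/(0.818595 - (-0.893066))
       = 1.201329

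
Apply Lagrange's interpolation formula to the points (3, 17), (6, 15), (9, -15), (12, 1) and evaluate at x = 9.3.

Lagrange interpolation formula:
P(x) = Σ yᵢ × Lᵢ(x)
where Lᵢ(x) = Π_{j≠i} (x - xⱼ)/(xᵢ - xⱼ)

L_0(9.3) = (9.3 - 6)/(3 - 6) × (9.3 - 9)/(3 - 9) × (9.3 - 12)/(3 - 12) = 0.016500
L_1(9.3) = (9.3 - 3)/(6 - 3) × (9.3 - 9)/(6 - 9) × (9.3 - 12)/(6 - 12) = -0.094500
L_2(9.3) = (9.3 - 3)/(9 - 3) × (9.3 - 6)/(9 - 6) × (9.3 - 12)/(9 - 12) = 1.039500
L_3(9.3) = (9.3 - 3)/(12 - 3) × (9.3 - 6)/(12 - 6) × (9.3 - 9)/(12 - 9) = 0.038500

P(9.3) = 17×L_0(9.3) + 15×L_1(9.3) + (-15)×L_2(9.3) + 1×L_3(9.3)
P(9.3) = -16.691000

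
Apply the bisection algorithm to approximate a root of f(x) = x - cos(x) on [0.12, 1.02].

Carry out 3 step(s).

f(x) = x - cos(x)
Initial interval: [0.12, 1.02]

Iteration 1:
  c_1 = (0.120000 + 1.020000)/2 = 0.570000
  f(c_1) = f(0.570000) = -0.271901
  f(a) × f(c) ≥ 0, new interval: [0.570000, 1.020000]
Iteration 2:
  c_2 = (0.570000 + 1.020000)/2 = 0.795000
  f(c_2) = f(0.795000) = 0.094715
  f(a) × f(c) < 0, new interval: [0.570000, 0.795000]
Iteration 3:
  c_3 = (0.570000 + 0.795000)/2 = 0.682500
  f(c_3) = f(0.682500) = -0.093498
  f(a) × f(c) ≥ 0, new interval: [0.682500, 0.795000]

After 3 iteration(s), the approximation is c_3 = 0.682500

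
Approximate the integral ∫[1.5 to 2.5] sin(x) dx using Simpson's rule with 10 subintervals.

f(x) = sin(x)
a = 1.5, b = 2.5, n = 10
h = (b - a)/n = 0.100000

Simpson's rule: (h/3)[f(x₀) + 4f(x₁) + 2f(x₂) + ... + f(xₙ)]

x_0 = 1.5000, f(x_0) = 0.997495, coefficient = 1
x_1 = 1.6000, f(x_1) = 0.999574, coefficient = 4
x_2 = 1.7000, f(x_2) = 0.991665, coefficient = 2
x_3 = 1.8000, f(x_3) = 0.973848, coefficient = 4
x_4 = 1.9000, f(x_4) = 0.946300, coefficient = 2
x_5 = 2.0000, f(x_5) = 0.909297, coefficient = 4
x_6 = 2.1000, f(x_6) = 0.863209, coefficient = 2
x_7 = 2.2000, f(x_7) = 0.808496, coefficient = 4
x_8 = 2.3000, f(x_8) = 0.745705, coefficient = 2
x_9 = 2.4000, f(x_9) = 0.675463, coefficient = 4
x_10 = 2.5000, f(x_10) = 0.598472, coefficient = 1

I ≈ (0.100000/3) × 26.156439 = 0.871881
Exact value: 0.871881
Error: 0.000000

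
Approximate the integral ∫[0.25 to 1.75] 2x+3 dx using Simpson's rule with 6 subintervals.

f(x) = 2x+3
a = 0.25, b = 1.75, n = 6
h = (b - a)/n = 0.250000

Simpson's rule: (h/3)[f(x₀) + 4f(x₁) + 2f(x₂) + ... + f(xₙ)]

x_0 = 0.2500, f(x_0) = 3.500000, coefficient = 1
x_1 = 0.5000, f(x_1) = 4.000000, coefficient = 4
x_2 = 0.7500, f(x_2) = 4.500000, coefficient = 2
x_3 = 1.0000, f(x_3) = 5.000000, coefficient = 4
x_4 = 1.2500, f(x_4) = 5.500000, coefficient = 2
x_5 = 1.5000, f(x_5) = 6.000000, coefficient = 4
x_6 = 1.7500, f(x_6) = 6.500000, coefficient = 1

I ≈ (0.250000/3) × 90.000000 = 7.500000
Exact value: 7.500000
Error: 0.000000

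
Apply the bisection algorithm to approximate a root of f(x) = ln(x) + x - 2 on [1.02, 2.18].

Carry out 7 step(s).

f(x) = ln(x) + x - 2
Initial interval: [1.02, 2.18]

Iteration 1:
  c_1 = (1.020000 + 2.180000)/2 = 1.600000
  f(c_1) = f(1.600000) = 0.070004
  f(a) × f(c) < 0, new interval: [1.020000, 1.600000]
Iteration 2:
  c_2 = (1.020000 + 1.600000)/2 = 1.310000
  f(c_2) = f(1.310000) = -0.419973
  f(a) × f(c) ≥ 0, new interval: [1.310000, 1.600000]
Iteration 3:
  c_3 = (1.310000 + 1.600000)/2 = 1.455000
  f(c_3) = f(1.455000) = -0.169994
  f(a) × f(c) ≥ 0, new interval: [1.455000, 1.600000]
Iteration 4:
  c_4 = (1.455000 + 1.600000)/2 = 1.527500
  f(c_4) = f(1.527500) = -0.048868
  f(a) × f(c) ≥ 0, new interval: [1.527500, 1.600000]
Iteration 5:
  c_5 = (1.527500 + 1.600000)/2 = 1.563750
  f(c_5) = f(1.563750) = 0.010837
  f(a) × f(c) < 0, new interval: [1.527500, 1.563750]
Iteration 6:
  c_6 = (1.527500 + 1.563750)/2 = 1.545625
  f(c_6) = f(1.545625) = -0.018947
  f(a) × f(c) ≥ 0, new interval: [1.545625, 1.563750]
Iteration 7:
  c_7 = (1.545625 + 1.563750)/2 = 1.554688
  f(c_7) = f(1.554688) = -0.004038
  f(a) × f(c) ≥ 0, new interval: [1.554688, 1.563750]

After 7 iteration(s), the approximation is c_7 = 1.554688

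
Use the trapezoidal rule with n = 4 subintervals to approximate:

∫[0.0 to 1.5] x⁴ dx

f(x) = x⁴
a = 0.0, b = 1.5, n = 4
h = (b - a)/n = 0.375000

Trapezoidal rule: (h/2)[f(x₀) + 2f(x₁) + 2f(x₂) + ... + f(xₙ)]

x_0 = 0.0000, f(x_0) = 0.000000, coefficient = 1
x_1 = 0.3750, f(x_1) = 0.019775, coefficient = 2
x_2 = 0.7500, f(x_2) = 0.316406, coefficient = 2
x_3 = 1.1250, f(x_3) = 1.601807, coefficient = 2
x_4 = 1.5000, f(x_4) = 5.062500, coefficient = 1

I ≈ (0.375000/2) × 8.938477 = 1.675964
Exact value: 1.518750
Error: 0.157214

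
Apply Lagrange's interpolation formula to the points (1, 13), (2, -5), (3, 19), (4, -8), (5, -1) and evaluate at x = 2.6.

Lagrange interpolation formula:
P(x) = Σ yᵢ × Lᵢ(x)
where Lᵢ(x) = Π_{j≠i} (x - xⱼ)/(xᵢ - xⱼ)

L_0(2.6) = (2.6 - 2)/(1 - 2) × (2.6 - 3)/(1 - 3) × (2.6 - 4)/(1 - 4) × (2.6 - 5)/(1 - 5) = -0.033600
L_1(2.6) = (2.6 - 1)/(2 - 1) × (2.6 - 3)/(2 - 3) × (2.6 - 4)/(2 - 4) × (2.6 - 5)/(2 - 5) = 0.358400
L_2(2.6) = (2.6 - 1)/(3 - 1) × (2.6 - 2)/(3 - 2) × (2.6 - 4)/(3 - 4) × (2.6 - 5)/(3 - 5) = 0.806400
L_3(2.6) = (2.6 - 1)/(4 - 1) × (2.6 - 2)/(4 - 2) × (2.6 - 3)/(4 - 3) × (2.6 - 5)/(4 - 5) = -0.153600
L_4(2.6) = (2.6 - 1)/(5 - 1) × (2.6 - 2)/(5 - 2) × (2.6 - 3)/(5 - 3) × (2.6 - 4)/(5 - 4) = 0.022400

P(2.6) = 13×L_0(2.6) + (-5)×L_1(2.6) + 19×L_2(2.6) + (-8)×L_3(2.6) + (-1)×L_4(2.6)
P(2.6) = 14.299200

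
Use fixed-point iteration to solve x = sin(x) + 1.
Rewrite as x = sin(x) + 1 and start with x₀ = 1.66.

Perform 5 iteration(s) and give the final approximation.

Equation: x = sin(x) + 1
Fixed-point form: x = sin(x) + 1
x₀ = 1.66

x_1 = g(1.660000) = 1.996024
x_2 = g(1.996024) = 1.910945
x_3 = g(1.910945) = 1.942705
x_4 = g(1.942705) = 1.931635
x_5 = g(1.931635) = 1.935601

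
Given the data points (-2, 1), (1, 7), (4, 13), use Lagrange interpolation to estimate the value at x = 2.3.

Lagrange interpolation formula:
P(x) = Σ yᵢ × Lᵢ(x)
where Lᵢ(x) = Π_{j≠i} (x - xⱼ)/(xᵢ - xⱼ)

L_0(2.3) = (2.3 - 1)/(-2 - 1) × (2.3 - 4)/(-2 - 4) = -0.122778
L_1(2.3) = (2.3 - (-2))/(1 - (-2)) × (2.3 - 4)/(1 - 4) = 0.812222
L_2(2.3) = (2.3 - (-2))/(4 - (-2)) × (2.3 - 1)/(4 - 1) = 0.310556

P(2.3) = 1×L_0(2.3) + 7×L_1(2.3) + 13×L_2(2.3)
P(2.3) = 9.600000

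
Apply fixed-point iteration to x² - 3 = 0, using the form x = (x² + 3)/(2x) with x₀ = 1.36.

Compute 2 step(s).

Equation: x² - 3 = 0
Fixed-point form: x = (x² + 3)/(2x)
x₀ = 1.36

x_1 = g(1.360000) = 1.782941
x_2 = g(1.782941) = 1.732777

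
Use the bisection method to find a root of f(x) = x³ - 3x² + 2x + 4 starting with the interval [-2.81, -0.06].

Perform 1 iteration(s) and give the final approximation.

f(x) = x³ - 3x² + 2x + 4
Initial interval: [-2.81, -0.06]

Iteration 1:
  c_1 = (-2.810000 + (-0.060000))/2 = -1.435000
  f(c_1) = f(-1.435000) = -8.002663
  f(a) × f(c) ≥ 0, new interval: [-1.435000, -0.060000]

After 1 iteration(s), the approximation is c_1 = -1.435000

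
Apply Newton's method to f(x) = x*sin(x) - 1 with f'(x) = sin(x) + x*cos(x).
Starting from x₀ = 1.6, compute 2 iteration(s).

f(x) = x*sin(x) - 1
f'(x) = sin(x) + x*cos(x)
x₀ = 1.6

Newton-Raphson formula: x_{n+1} = x_n - f(x_n)/f'(x_n)

Iteration 1:
  f(1.600000) = 0.599318
  f'(1.600000) = 0.952854
  x_1 = 1.600000 - 0.599318/0.952854 = 0.971029
Iteration 2:
  f(0.971029) = -0.198448
  f'(0.971029) = 1.373565
  x_2 = 0.971029 - (-0.198448)/1.373565 = 1.115505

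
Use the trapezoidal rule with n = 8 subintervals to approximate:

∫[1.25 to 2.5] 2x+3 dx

f(x) = 2x+3
a = 1.25, b = 2.5, n = 8
h = (b - a)/n = 0.156250

Trapezoidal rule: (h/2)[f(x₀) + 2f(x₁) + 2f(x₂) + ... + f(xₙ)]

x_0 = 1.2500, f(x_0) = 5.500000, coefficient = 1
x_1 = 1.4062, f(x_1) = 5.812500, coefficient = 2
x_2 = 1.5625, f(x_2) = 6.125000, coefficient = 2
x_3 = 1.7188, f(x_3) = 6.437500, coefficient = 2
x_4 = 1.8750, f(x_4) = 6.750000, coefficient = 2
x_5 = 2.0312, f(x_5) = 7.062500, coefficient = 2
x_6 = 2.1875, f(x_6) = 7.375000, coefficient = 2
x_7 = 2.3438, f(x_7) = 7.687500, coefficient = 2
x_8 = 2.5000, f(x_8) = 8.000000, coefficient = 1

I ≈ (0.156250/2) × 108.000000 = 8.437500
Exact value: 8.437500
Error: 0.000000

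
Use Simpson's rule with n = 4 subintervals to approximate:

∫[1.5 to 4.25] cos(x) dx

f(x) = cos(x)
a = 1.5, b = 4.25, n = 4
h = (b - a)/n = 0.687500

Simpson's rule: (h/3)[f(x₀) + 4f(x₁) + 2f(x₂) + ... + f(xₙ)]

x_0 = 1.5000, f(x_0) = 0.070737, coefficient = 1
x_1 = 2.1875, f(x_1) = -0.578349, coefficient = 4
x_2 = 2.8750, f(x_2) = -0.964674, coefficient = 2
x_3 = 3.5625, f(x_3) = -0.912719, coefficient = 4
x_4 = 4.2500, f(x_4) = -0.446087, coefficient = 1

I ≈ (0.687500/3) × -8.268970 = -1.894972
Exact value: -1.892484
Error: 0.002488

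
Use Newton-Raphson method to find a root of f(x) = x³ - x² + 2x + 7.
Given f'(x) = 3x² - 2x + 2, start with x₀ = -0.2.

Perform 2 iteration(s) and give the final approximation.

f(x) = x³ - x² + 2x + 7
f'(x) = 3x² - 2x + 2
x₀ = -0.2

Newton-Raphson formula: x_{n+1} = x_n - f(x_n)/f'(x_n)

Iteration 1:
  f(-0.200000) = 6.552000
  f'(-0.200000) = 2.520000
  x_1 = -0.200000 - 6.552000/2.520000 = -2.800000
Iteration 2:
  f(-2.800000) = -28.392000
  f'(-2.800000) = 31.120000
  x_2 = -2.800000 - (-28.392000)/31.120000 = -1.887661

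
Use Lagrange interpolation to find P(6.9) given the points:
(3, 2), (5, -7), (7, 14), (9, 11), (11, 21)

Lagrange interpolation formula:
P(x) = Σ yᵢ × Lᵢ(x)
where Lᵢ(x) = Π_{j≠i} (x - xⱼ)/(xᵢ - xⱼ)

L_0(6.9) = (6.9 - 5)/(3 - 5) × (6.9 - 7)/(3 - 7) × (6.9 - 9)/(3 - 9) × (6.9 - 11)/(3 - 11) = -0.004260
L_1(6.9) = (6.9 - 3)/(5 - 3) × (6.9 - 7)/(5 - 7) × (6.9 - 9)/(5 - 9) × (6.9 - 11)/(5 - 11) = 0.034978
L_2(6.9) = (6.9 - 3)/(7 - 3) × (6.9 - 5)/(7 - 5) × (6.9 - 9)/(7 - 9) × (6.9 - 11)/(7 - 11) = 0.996877
L_3(6.9) = (6.9 - 3)/(9 - 3) × (6.9 - 5)/(9 - 5) × (6.9 - 7)/(9 - 7) × (6.9 - 11)/(9 - 11) = -0.031647
L_4(6.9) = (6.9 - 3)/(11 - 3) × (6.9 - 5)/(11 - 5) × (6.9 - 7)/(11 - 7) × (6.9 - 9)/(11 - 9) = 0.004052

P(6.9) = 2×L_0(6.9) + (-7)×L_1(6.9) + 14×L_2(6.9) + 11×L_3(6.9) + 21×L_4(6.9)
P(6.9) = 13.439888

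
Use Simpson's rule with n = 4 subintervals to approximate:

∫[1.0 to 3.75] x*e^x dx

f(x) = x*e^x
a = 1.0, b = 3.75, n = 4
h = (b - a)/n = 0.687500

Simpson's rule: (h/3)[f(x₀) + 4f(x₁) + 2f(x₂) + ... + f(xₙ)]

x_0 = 1.0000, f(x_0) = 2.718282, coefficient = 1
x_1 = 1.6875, f(x_1) = 9.122539, coefficient = 4
x_2 = 2.3750, f(x_2) = 25.533656, coefficient = 2
x_3 = 3.0625, f(x_3) = 65.479137, coefficient = 4
x_4 = 3.7500, f(x_4) = 159.454058, coefficient = 1

I ≈ (0.687500/3) × 511.646356 = 117.252290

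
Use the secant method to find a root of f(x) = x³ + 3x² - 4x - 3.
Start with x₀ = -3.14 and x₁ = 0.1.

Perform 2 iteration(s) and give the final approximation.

f(x) = x³ + 3x² - 4x - 3
x₀ = -3.14, x₁ = 0.1

Secant formula: x_{n+1} = x_n - f(x_n)(x_n - x_{n-1})/(f(x_n) - f(x_{n-1}))

Iteration 1:
  f(-3.140000) = 8.179656
  f(0.100000) = -3.369000
  x_2 = 0.100000 - (-3.369000)×(0.100000 - (-3.140000))/(-3.369000 - 8.179656)
       = -0.845180
Iteration 2:
  f(0.100000) = -3.369000
  f(-0.845180) = 1.919972
  x_3 = -0.845180 - 1.919972×(-0.845180 - 0.100000)/(1.919972 - (-3.369000))
       = -0.502066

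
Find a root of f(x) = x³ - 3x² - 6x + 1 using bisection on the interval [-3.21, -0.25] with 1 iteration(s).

f(x) = x³ - 3x² - 6x + 1
Initial interval: [-3.21, -0.25]

Iteration 1:
  c_1 = (-3.210000 + (-0.250000))/2 = -1.730000
  f(c_1) = f(-1.730000) = -2.776417
  f(a) × f(c) ≥ 0, new interval: [-1.730000, -0.250000]

After 1 iteration(s), the approximation is c_1 = -1.730000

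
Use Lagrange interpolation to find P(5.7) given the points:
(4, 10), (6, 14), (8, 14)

Lagrange interpolation formula:
P(x) = Σ yᵢ × Lᵢ(x)
where Lᵢ(x) = Π_{j≠i} (x - xⱼ)/(xᵢ - xⱼ)

L_0(5.7) = (5.7 - 6)/(4 - 6) × (5.7 - 8)/(4 - 8) = 0.086250
L_1(5.7) = (5.7 - 4)/(6 - 4) × (5.7 - 8)/(6 - 8) = 0.977500
L_2(5.7) = (5.7 - 4)/(8 - 4) × (5.7 - 6)/(8 - 6) = -0.063750

P(5.7) = 10×L_0(5.7) + 14×L_1(5.7) + 14×L_2(5.7)
P(5.7) = 13.655000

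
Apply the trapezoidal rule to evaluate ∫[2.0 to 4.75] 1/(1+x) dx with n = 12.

f(x) = 1/(1+x)
a = 2.0, b = 4.75, n = 12
h = (b - a)/n = 0.229167

Trapezoidal rule: (h/2)[f(x₀) + 2f(x₁) + 2f(x₂) + ... + f(xₙ)]

x_0 = 2.0000, f(x_0) = 0.333333, coefficient = 1
x_1 = 2.2292, f(x_1) = 0.309677, coefficient = 2
x_2 = 2.4583, f(x_2) = 0.289157, coefficient = 2
x_3 = 2.6875, f(x_3) = 0.271186, coefficient = 2
x_4 = 2.9167, f(x_4) = 0.255319, coefficient = 2
x_5 = 3.1458, f(x_5) = 0.241206, coefficient = 2
x_6 = 3.3750, f(x_6) = 0.228571, coefficient = 2
x_7 = 3.6042, f(x_7) = 0.217195, coefficient = 2
x_8 = 3.8333, f(x_8) = 0.206897, coefficient = 2
x_9 = 4.0625, f(x_9) = 0.197531, coefficient = 2
x_10 = 4.2917, f(x_10) = 0.188976, coefficient = 2
x_11 = 4.5208, f(x_11) = 0.181132, coefficient = 2
x_12 = 4.7500, f(x_12) = 0.173913, coefficient = 1

I ≈ (0.229167/2) × 5.680941 = 0.650941
Exact value: 0.650588
Error: 0.000354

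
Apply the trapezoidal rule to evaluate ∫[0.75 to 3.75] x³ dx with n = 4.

f(x) = x³
a = 0.75, b = 3.75, n = 4
h = (b - a)/n = 0.750000

Trapezoidal rule: (h/2)[f(x₀) + 2f(x₁) + 2f(x₂) + ... + f(xₙ)]

x_0 = 0.7500, f(x_0) = 0.421875, coefficient = 1
x_1 = 1.5000, f(x_1) = 3.375000, coefficient = 2
x_2 = 2.2500, f(x_2) = 11.390625, coefficient = 2
x_3 = 3.0000, f(x_3) = 27.000000, coefficient = 2
x_4 = 3.7500, f(x_4) = 52.734375, coefficient = 1

I ≈ (0.750000/2) × 136.687500 = 51.257812
Exact value: 49.359375
Error: 1.898438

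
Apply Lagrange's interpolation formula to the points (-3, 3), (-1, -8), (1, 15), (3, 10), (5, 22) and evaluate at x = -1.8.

Lagrange interpolation formula:
P(x) = Σ yᵢ × Lᵢ(x)
where Lᵢ(x) = Π_{j≠i} (x - xⱼ)/(xᵢ - xⱼ)

L_0(-1.8) = (-1.8 - (-1))/(-3 - (-1)) × (-1.8 - 1)/(-3 - 1) × (-1.8 - 3)/(-3 - 3) × (-1.8 - 5)/(-3 - 5) = 0.190400
L_1(-1.8) = (-1.8 - (-3))/(-1 - (-3)) × (-1.8 - 1)/(-1 - 1) × (-1.8 - 3)/(-1 - 3) × (-1.8 - 5)/(-1 - 5) = 1.142400
L_2(-1.8) = (-1.8 - (-3))/(1 - (-3)) × (-1.8 - (-1))/(1 - (-1)) × (-1.8 - 3)/(1 - 3) × (-1.8 - 5)/(1 - 5) = -0.489600
L_3(-1.8) = (-1.8 - (-3))/(3 - (-3)) × (-1.8 - (-1))/(3 - (-1)) × (-1.8 - 1)/(3 - 1) × (-1.8 - 5)/(3 - 5) = 0.190400
L_4(-1.8) = (-1.8 - (-3))/(5 - (-3)) × (-1.8 - (-1))/(5 - (-1)) × (-1.8 - 1)/(5 - 1) × (-1.8 - 3)/(5 - 3) = -0.033600

P(-1.8) = 3×L_0(-1.8) + (-8)×L_1(-1.8) + 15×L_2(-1.8) + 10×L_3(-1.8) + 22×L_4(-1.8)
P(-1.8) = -14.747200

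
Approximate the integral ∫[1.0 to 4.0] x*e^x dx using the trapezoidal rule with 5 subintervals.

f(x) = x*e^x
a = 1.0, b = 4.0, n = 5
h = (b - a)/n = 0.600000

Trapezoidal rule: (h/2)[f(x₀) + 2f(x₁) + 2f(x₂) + ... + f(xₙ)]

x_0 = 1.0000, f(x_0) = 2.718282, coefficient = 1
x_1 = 1.6000, f(x_1) = 7.924852, coefficient = 2
x_2 = 2.2000, f(x_2) = 19.855030, coefficient = 2
x_3 = 2.8000, f(x_3) = 46.045011, coefficient = 2
x_4 = 3.4000, f(x_4) = 101.877940, coefficient = 2
x_5 = 4.0000, f(x_5) = 218.392600, coefficient = 1

I ≈ (0.600000/2) × 572.516547 = 171.754964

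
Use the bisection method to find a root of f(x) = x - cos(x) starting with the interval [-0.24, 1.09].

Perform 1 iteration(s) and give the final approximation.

f(x) = x - cos(x)
Initial interval: [-0.24, 1.09]

Iteration 1:
  c_1 = (-0.240000 + 1.090000)/2 = 0.425000
  f(c_1) = f(0.425000) = -0.486039
  f(a) × f(c) ≥ 0, new interval: [0.425000, 1.090000]

After 1 iteration(s), the approximation is c_1 = 0.425000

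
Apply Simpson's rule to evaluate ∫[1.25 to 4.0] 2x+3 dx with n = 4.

f(x) = 2x+3
a = 1.25, b = 4.0, n = 4
h = (b - a)/n = 0.687500

Simpson's rule: (h/3)[f(x₀) + 4f(x₁) + 2f(x₂) + ... + f(xₙ)]

x_0 = 1.2500, f(x_0) = 5.500000, coefficient = 1
x_1 = 1.9375, f(x_1) = 6.875000, coefficient = 4
x_2 = 2.6250, f(x_2) = 8.250000, coefficient = 2
x_3 = 3.3125, f(x_3) = 9.625000, coefficient = 4
x_4 = 4.0000, f(x_4) = 11.000000, coefficient = 1

I ≈ (0.687500/3) × 99.000000 = 22.687500
Exact value: 22.687500
Error: 0.000000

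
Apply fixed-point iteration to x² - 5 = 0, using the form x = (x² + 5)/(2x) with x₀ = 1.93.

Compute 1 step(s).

Equation: x² - 5 = 0
Fixed-point form: x = (x² + 5)/(2x)
x₀ = 1.93

x_1 = g(1.930000) = 2.260337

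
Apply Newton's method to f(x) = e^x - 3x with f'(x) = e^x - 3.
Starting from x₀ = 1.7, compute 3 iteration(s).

f(x) = e^x - 3x
f'(x) = e^x - 3
x₀ = 1.7

Newton-Raphson formula: x_{n+1} = x_n - f(x_n)/f'(x_n)

Iteration 1:
  f(1.700000) = 0.373947
  f'(1.700000) = 2.473947
  x_1 = 1.700000 - 0.373947/2.473947 = 1.548846
Iteration 2:
  f(1.548846) = 0.059498
  f'(1.548846) = 1.706036
  x_2 = 1.548846 - 0.059498/1.706036 = 1.513971
Iteration 3:
  f(1.513971) = 0.002829
  f'(1.513971) = 1.544741
  x_3 = 1.513971 - 0.002829/1.544741 = 1.512140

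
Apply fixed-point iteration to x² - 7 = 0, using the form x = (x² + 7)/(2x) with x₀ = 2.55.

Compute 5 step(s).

Equation: x² - 7 = 0
Fixed-point form: x = (x² + 7)/(2x)
x₀ = 2.55

x_1 = g(2.550000) = 2.647549
x_2 = g(2.647549) = 2.645752
x_3 = g(2.645752) = 2.645751
x_4 = g(2.645751) = 2.645751
x_5 = g(2.645751) = 2.645751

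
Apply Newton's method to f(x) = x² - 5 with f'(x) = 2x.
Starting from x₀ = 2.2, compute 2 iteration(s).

f(x) = x² - 5
f'(x) = 2x
x₀ = 2.2

Newton-Raphson formula: x_{n+1} = x_n - f(x_n)/f'(x_n)

Iteration 1:
  f(2.200000) = -0.160000
  f'(2.200000) = 4.400000
  x_1 = 2.200000 - (-0.160000)/4.400000 = 2.236364
Iteration 2:
  f(2.236364) = 0.001322
  f'(2.236364) = 4.472727
  x_2 = 2.236364 - 0.001322/4.472727 = 2.236068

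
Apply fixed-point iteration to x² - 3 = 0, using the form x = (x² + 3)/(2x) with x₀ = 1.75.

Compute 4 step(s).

Equation: x² - 3 = 0
Fixed-point form: x = (x² + 3)/(2x)
x₀ = 1.75

x_1 = g(1.750000) = 1.732143
x_2 = g(1.732143) = 1.732051
x_3 = g(1.732051) = 1.732051
x_4 = g(1.732051) = 1.732051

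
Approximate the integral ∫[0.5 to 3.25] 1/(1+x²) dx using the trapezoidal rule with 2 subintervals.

f(x) = 1/(1+x²)
a = 0.5, b = 3.25, n = 2
h = (b - a)/n = 1.375000

Trapezoidal rule: (h/2)[f(x₀) + 2f(x₁) + 2f(x₂) + ... + f(xₙ)]

x_0 = 0.5000, f(x_0) = 0.800000, coefficient = 1
x_1 = 1.8750, f(x_1) = 0.221453, coefficient = 2
x_2 = 3.2500, f(x_2) = 0.086486, coefficient = 1

I ≈ (1.375000/2) × 1.329393 = 0.913958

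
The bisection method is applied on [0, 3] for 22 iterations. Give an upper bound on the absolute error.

Bisection error bound: |error| ≤ (b-a)/2^n
|error| ≤ (3 - 0)/2^22 = 3/2^22
|error| ≤ 0.0000007153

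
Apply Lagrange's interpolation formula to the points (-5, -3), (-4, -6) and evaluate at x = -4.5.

Lagrange interpolation formula:
P(x) = Σ yᵢ × Lᵢ(x)
where Lᵢ(x) = Π_{j≠i} (x - xⱼ)/(xᵢ - xⱼ)

L_0(-4.5) = (-4.5 - (-4))/(-5 - (-4)) = 0.500000
L_1(-4.5) = (-4.5 - (-5))/(-4 - (-5)) = 0.500000

P(-4.5) = (-3)×L_0(-4.5) + (-6)×L_1(-4.5)
P(-4.5) = -4.500000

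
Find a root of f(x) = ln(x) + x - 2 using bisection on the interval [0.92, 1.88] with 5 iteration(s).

f(x) = ln(x) + x - 2
Initial interval: [0.92, 1.88]

Iteration 1:
  c_1 = (0.920000 + 1.880000)/2 = 1.400000
  f(c_1) = f(1.400000) = -0.263528
  f(a) × f(c) ≥ 0, new interval: [1.400000, 1.880000]
Iteration 2:
  c_2 = (1.400000 + 1.880000)/2 = 1.640000
  f(c_2) = f(1.640000) = 0.134696
  f(a) × f(c) < 0, new interval: [1.400000, 1.640000]
Iteration 3:
  c_3 = (1.400000 + 1.640000)/2 = 1.520000
  f(c_3) = f(1.520000) = -0.061290
  f(a) × f(c) ≥ 0, new interval: [1.520000, 1.640000]
Iteration 4:
  c_4 = (1.520000 + 1.640000)/2 = 1.580000
  f(c_4) = f(1.580000) = 0.037425
  f(a) × f(c) < 0, new interval: [1.520000, 1.580000]
Iteration 5:
  c_5 = (1.520000 + 1.580000)/2 = 1.550000
  f(c_5) = f(1.550000) = -0.011745
  f(a) × f(c) ≥ 0, new interval: [1.550000, 1.580000]

After 5 iteration(s), the approximation is c_5 = 1.550000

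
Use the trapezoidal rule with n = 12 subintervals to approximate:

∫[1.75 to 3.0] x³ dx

f(x) = x³
a = 1.75, b = 3.0, n = 12
h = (b - a)/n = 0.104167

Trapezoidal rule: (h/2)[f(x₀) + 2f(x₁) + 2f(x₂) + ... + f(xₙ)]

x_0 = 1.7500, f(x_0) = 5.359375, coefficient = 1
x_1 = 1.8542, f(x_1) = 6.374503, coefficient = 2
x_2 = 1.9583, f(x_2) = 7.510344, coefficient = 2
x_3 = 2.0625, f(x_3) = 8.773682, coefficient = 2
x_4 = 2.1667, f(x_4) = 10.171296, coefficient = 2
x_5 = 2.2708, f(x_5) = 11.709970, coefficient = 2
x_6 = 2.3750, f(x_6) = 13.396484, coefficient = 2
x_7 = 2.4792, f(x_7) = 15.237621, coefficient = 2
x_8 = 2.5833, f(x_8) = 17.240162, coefficient = 2
x_9 = 2.6875, f(x_9) = 19.410889, coefficient = 2
x_10 = 2.7917, f(x_10) = 21.756583, coefficient = 2
x_11 = 2.8958, f(x_11) = 24.284026, coefficient = 2
x_12 = 3.0000, f(x_12) = 27.000000, coefficient = 1

I ≈ (0.104167/2) × 344.090495 = 17.921380
Exact value: 17.905273
Error: 0.016106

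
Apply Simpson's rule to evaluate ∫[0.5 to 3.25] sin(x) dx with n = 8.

f(x) = sin(x)
a = 0.5, b = 3.25, n = 8
h = (b - a)/n = 0.343750

Simpson's rule: (h/3)[f(x₀) + 4f(x₁) + 2f(x₂) + ... + f(xₙ)]

x_0 = 0.5000, f(x_0) = 0.479426, coefficient = 1
x_1 = 0.8438, f(x_1) = 0.747141, coefficient = 4
x_2 = 1.1875, f(x_2) = 0.927437, coefficient = 2
x_3 = 1.5312, f(x_3) = 0.999218, coefficient = 4
x_4 = 1.8750, f(x_4) = 0.954086, coefficient = 2
x_5 = 2.2188, f(x_5) = 0.797321, coefficient = 4
x_6 = 2.5625, f(x_6) = 0.547265, coefficient = 2
x_7 = 2.9062, f(x_7) = 0.233176, coefficient = 4
x_8 = 3.2500, f(x_8) = -0.108195, coefficient = 1

I ≈ (0.343750/3) × 16.336228 = 1.871859
Exact value: 1.871712
Error: 0.000147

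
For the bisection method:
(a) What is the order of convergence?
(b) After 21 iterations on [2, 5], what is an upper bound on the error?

(a) Bisection has linear (order 1) convergence; the error is halved each step.

(b) Error bound = (b-a)/2^n = (5 - 2)/2^{21}
    = 3/2^{21}

(a) 1 (linear); (b) error ≤ 1.43e-06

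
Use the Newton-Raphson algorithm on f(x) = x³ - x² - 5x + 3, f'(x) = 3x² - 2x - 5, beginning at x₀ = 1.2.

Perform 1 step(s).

f(x) = x³ - x² - 5x + 3
f'(x) = 3x² - 2x - 5
x₀ = 1.2

Newton-Raphson formula: x_{n+1} = x_n - f(x_n)/f'(x_n)

Iteration 1:
  f(1.200000) = -2.712000
  f'(1.200000) = -3.080000
  x_1 = 1.200000 - (-2.712000)/(-3.080000) = 0.319481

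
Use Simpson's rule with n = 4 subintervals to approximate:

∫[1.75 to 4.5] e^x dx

f(x) = e^x
a = 1.75, b = 4.5, n = 4
h = (b - a)/n = 0.687500

Simpson's rule: (h/3)[f(x₀) + 4f(x₁) + 2f(x₂) + ... + f(xₙ)]

x_0 = 1.7500, f(x_0) = 5.754603, coefficient = 1
x_1 = 2.4375, f(x_1) = 11.444394, coefficient = 4
x_2 = 3.1250, f(x_2) = 22.759895, coefficient = 2
x_3 = 3.8125, f(x_3) = 45.263456, coefficient = 4
x_4 = 4.5000, f(x_4) = 90.017131, coefficient = 1

I ≈ (0.687500/3) × 368.122925 = 84.361504
Exact value: 84.262529
Error: 0.098975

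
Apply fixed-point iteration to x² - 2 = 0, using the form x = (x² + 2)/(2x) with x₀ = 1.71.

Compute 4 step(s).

Equation: x² - 2 = 0
Fixed-point form: x = (x² + 2)/(2x)
x₀ = 1.71

x_1 = g(1.710000) = 1.439795
x_2 = g(1.439795) = 1.414441
x_3 = g(1.414441) = 1.414214
x_4 = g(1.414214) = 1.414214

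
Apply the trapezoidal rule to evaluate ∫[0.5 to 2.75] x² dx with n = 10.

f(x) = x²
a = 0.5, b = 2.75, n = 10
h = (b - a)/n = 0.225000

Trapezoidal rule: (h/2)[f(x₀) + 2f(x₁) + 2f(x₂) + ... + f(xₙ)]

x_0 = 0.5000, f(x_0) = 0.250000, coefficient = 1
x_1 = 0.7250, f(x_1) = 0.525625, coefficient = 2
x_2 = 0.9500, f(x_2) = 0.902500, coefficient = 2
x_3 = 1.1750, f(x_3) = 1.380625, coefficient = 2
x_4 = 1.4000, f(x_4) = 1.960000, coefficient = 2
x_5 = 1.6250, f(x_5) = 2.640625, coefficient = 2
x_6 = 1.8500, f(x_6) = 3.422500, coefficient = 2
x_7 = 2.0750, f(x_7) = 4.305625, coefficient = 2
x_8 = 2.3000, f(x_8) = 5.290000, coefficient = 2
x_9 = 2.5250, f(x_9) = 6.375625, coefficient = 2
x_10 = 2.7500, f(x_10) = 7.562500, coefficient = 1

I ≈ (0.225000/2) × 61.418750 = 6.909609
Exact value: 6.890625
Error: 0.018984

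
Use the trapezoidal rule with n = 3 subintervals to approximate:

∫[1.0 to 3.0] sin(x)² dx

f(x) = sin(x)²
a = 1.0, b = 3.0, n = 3
h = (b - a)/n = 0.666667

Trapezoidal rule: (h/2)[f(x₀) + 2f(x₁) + 2f(x₂) + ... + f(xₙ)]

x_0 = 1.0000, f(x_0) = 0.708073, coefficient = 1
x_1 = 1.6667, f(x_1) = 0.990837, coefficient = 2
x_2 = 2.3333, f(x_2) = 0.522853, coefficient = 2
x_3 = 3.0000, f(x_3) = 0.019915, coefficient = 1

I ≈ (0.666667/2) × 3.755369 = 1.251790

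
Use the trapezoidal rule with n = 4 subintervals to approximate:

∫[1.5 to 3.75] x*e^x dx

f(x) = x*e^x
a = 1.5, b = 3.75, n = 4
h = (b - a)/n = 0.562500

Trapezoidal rule: (h/2)[f(x₀) + 2f(x₁) + 2f(x₂) + ... + f(xₙ)]

x_0 = 1.5000, f(x_0) = 6.722534, coefficient = 1
x_1 = 2.0625, f(x_1) = 16.222819, coefficient = 2
x_2 = 2.6250, f(x_2) = 36.237007, coefficient = 2
x_3 = 3.1875, f(x_3) = 77.226056, coefficient = 2
x_4 = 3.7500, f(x_4) = 159.454058, coefficient = 1

I ≈ (0.562500/2) × 425.548355 = 119.685475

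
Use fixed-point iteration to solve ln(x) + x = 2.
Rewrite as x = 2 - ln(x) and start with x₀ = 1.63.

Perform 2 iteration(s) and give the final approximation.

Equation: ln(x) + x = 2
Fixed-point form: x = 2 - ln(x)
x₀ = 1.63

x_1 = g(1.630000) = 1.511420
x_2 = g(1.511420) = 1.586950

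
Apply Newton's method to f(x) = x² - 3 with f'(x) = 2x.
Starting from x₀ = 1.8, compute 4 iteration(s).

f(x) = x² - 3
f'(x) = 2x
x₀ = 1.8

Newton-Raphson formula: x_{n+1} = x_n - f(x_n)/f'(x_n)

Iteration 1:
  f(1.800000) = 0.240000
  f'(1.800000) = 3.600000
  x_1 = 1.800000 - 0.240000/3.600000 = 1.733333
Iteration 2:
  f(1.733333) = 0.004444
  f'(1.733333) = 3.466667
  x_2 = 1.733333 - 0.004444/3.466667 = 1.732051
Iteration 3:
  f(1.732051) = 0.000002
  f'(1.732051) = 3.464103
  x_3 = 1.732051 - 0.000002/3.464103 = 1.732051
Iteration 4:
  f(1.732051) = 0.000000
  f'(1.732051) = 3.464102
  x_4 = 1.732051 - 0.000000/3.464102 = 1.732051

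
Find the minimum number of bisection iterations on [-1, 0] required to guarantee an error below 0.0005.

We need (b-a)/2^n ≤ 0.0005
(0 - (-1))/2^n ≤ 0.0005
1/2^n ≤ 0.0005
2^n ≥ 2000
n ≥ log₂(2000) = 10.97
n ≥ 11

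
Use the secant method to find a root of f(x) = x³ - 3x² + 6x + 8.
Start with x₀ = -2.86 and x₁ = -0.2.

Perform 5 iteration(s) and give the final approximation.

f(x) = x³ - 3x² + 6x + 8
x₀ = -2.86, x₁ = -0.2

Secant formula: x_{n+1} = x_n - f(x_n)(x_n - x_{n-1})/(f(x_n) - f(x_{n-1}))

Iteration 1:
  f(-2.860000) = -57.092456
  f(-0.200000) = 6.672000
  x_2 = -0.200000 - 6.672000×(-0.200000 - (-2.860000))/(6.672000 - (-57.092456))
       = -0.478329
Iteration 2:
  f(-0.200000) = 6.672000
  f(-0.478329) = 4.334186
  x_3 = -0.478329 - 4.334186×(-0.478329 - (-0.200000))/(4.334186 - 6.672000)
       = -0.994337
Iteration 3:
  f(-0.478329) = 4.334186
  f(-0.994337) = -1.915254
  x_4 = -0.994337 - (-1.915254)×(-0.994337 - (-0.478329))/(-1.915254 - 4.334186)
       = -0.836197
Iteration 4:
  f(-0.994337) = -1.915254
  f(-0.836197) = 0.300446
  x_5 = -0.836197 - 0.300446×(-0.836197 - (-0.994337))/(0.300446 - (-1.915254))
       = -0.857641
Iteration 5:
  f(-0.836197) = 0.300446
  f(-0.857641) = 0.016674
  x_6 = -0.857641 - 0.016674×(-0.857641 - (-0.836197))/(0.016674 - 0.300446)
       = -0.858901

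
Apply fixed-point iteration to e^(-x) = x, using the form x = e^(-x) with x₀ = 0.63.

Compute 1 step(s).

Equation: e^(-x) = x
Fixed-point form: x = e^(-x)
x₀ = 0.63

x_1 = g(0.630000) = 0.532592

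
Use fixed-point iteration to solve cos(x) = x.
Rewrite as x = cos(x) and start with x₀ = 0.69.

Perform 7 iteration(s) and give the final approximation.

Equation: cos(x) = x
Fixed-point form: x = cos(x)
x₀ = 0.69

x_1 = g(0.690000) = 0.771246
x_2 = g(0.771246) = 0.717043
x_3 = g(0.717043) = 0.753752
x_4 = g(0.753752) = 0.729126
x_5 = g(0.729126) = 0.745757
x_6 = g(0.745757) = 0.734574
x_7 = g(0.734574) = 0.742116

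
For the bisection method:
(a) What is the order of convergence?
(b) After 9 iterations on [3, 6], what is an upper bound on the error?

(a) Bisection has linear (order 1) convergence; the error is halved each step.

(b) Error bound = (b-a)/2^n = (6 - 3)/2^{9}
    = 3/2^{9}

(a) 1 (linear); (b) error ≤ 5.86e-03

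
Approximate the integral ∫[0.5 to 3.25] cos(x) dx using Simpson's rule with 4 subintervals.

f(x) = cos(x)
a = 0.5, b = 3.25, n = 4
h = (b - a)/n = 0.687500

Simpson's rule: (h/3)[f(x₀) + 4f(x₁) + 2f(x₂) + ... + f(xₙ)]

x_0 = 0.5000, f(x_0) = 0.877583, coefficient = 1
x_1 = 1.1875, f(x_1) = 0.373980, coefficient = 4
x_2 = 1.8750, f(x_2) = -0.299534, coefficient = 2
x_3 = 2.5625, f(x_3) = -0.836960, coefficient = 4
x_4 = 3.2500, f(x_4) = -0.994130, coefficient = 1

I ≈ (0.687500/3) × -2.567534 = -0.588393
Exact value: -0.587621
Error: 0.000772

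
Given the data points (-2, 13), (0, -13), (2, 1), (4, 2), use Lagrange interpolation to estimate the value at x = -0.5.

Lagrange interpolation formula:
P(x) = Σ yᵢ × Lᵢ(x)
where Lᵢ(x) = Π_{j≠i} (x - xⱼ)/(xᵢ - xⱼ)

L_0(-0.5) = (-0.5 - 0)/(-2 - 0) × (-0.5 - 2)/(-2 - 2) × (-0.5 - 4)/(-2 - 4) = 0.117188
L_1(-0.5) = (-0.5 - (-2))/(0 - (-2)) × (-0.5 - 2)/(0 - 2) × (-0.5 - 4)/(0 - 4) = 1.054688
L_2(-0.5) = (-0.5 - (-2))/(2 - (-2)) × (-0.5 - 0)/(2 - 0) × (-0.5 - 4)/(2 - 4) = -0.210938
L_3(-0.5) = (-0.5 - (-2))/(4 - (-2)) × (-0.5 - 0)/(4 - 0) × (-0.5 - 2)/(4 - 2) = 0.039062

P(-0.5) = 13×L_0(-0.5) + (-13)×L_1(-0.5) + 1×L_2(-0.5) + 2×L_3(-0.5)
P(-0.5) = -12.320312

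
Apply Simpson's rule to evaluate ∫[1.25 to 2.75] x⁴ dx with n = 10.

f(x) = x⁴
a = 1.25, b = 2.75, n = 10
h = (b - a)/n = 0.150000

Simpson's rule: (h/3)[f(x₀) + 4f(x₁) + 2f(x₂) + ... + f(xₙ)]

x_0 = 1.2500, f(x_0) = 2.441406, coefficient = 1
x_1 = 1.4000, f(x_1) = 3.841600, coefficient = 4
x_2 = 1.5500, f(x_2) = 5.772006, coefficient = 2
x_3 = 1.7000, f(x_3) = 8.352100, coefficient = 4
x_4 = 1.8500, f(x_4) = 11.713506, coefficient = 2
x_5 = 2.0000, f(x_5) = 16.000000, coefficient = 4
x_6 = 2.1500, f(x_6) = 21.367506, coefficient = 2
x_7 = 2.3000, f(x_7) = 27.984100, coefficient = 4
x_8 = 2.4500, f(x_8) = 36.030006, coefficient = 2
x_9 = 2.6000, f(x_9) = 45.697600, coefficient = 4
x_10 = 2.7500, f(x_10) = 57.191406, coefficient = 1

I ≈ (0.150000/3) × 616.900462 = 30.845023
Exact value: 30.844922
Error: 0.000101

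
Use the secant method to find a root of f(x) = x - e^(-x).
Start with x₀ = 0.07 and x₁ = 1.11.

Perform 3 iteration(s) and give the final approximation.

f(x) = x - e^(-x)
x₀ = 0.07, x₁ = 1.11

Secant formula: x_{n+1} = x_n - f(x_n)(x_n - x_{n-1})/(f(x_n) - f(x_{n-1}))

Iteration 1:
  f(0.070000) = -0.862394
  f(1.110000) = 0.780441
  x_2 = 1.110000 - 0.780441×(1.110000 - 0.070000)/(0.780441 - (-0.862394))
       = 0.615940
Iteration 2:
  f(1.110000) = 0.780441
  f(0.615940) = 0.075807
  x_3 = 0.615940 - 0.075807×(0.615940 - 1.110000)/(0.075807 - 0.780441)
       = 0.562787
Iteration 3:
  f(0.615940) = 0.075807
  f(0.562787) = -0.006832
  x_4 = 0.562787 - (-0.006832)×(0.562787 - 0.615940)/(-0.006832 - 0.075807)
       = 0.567181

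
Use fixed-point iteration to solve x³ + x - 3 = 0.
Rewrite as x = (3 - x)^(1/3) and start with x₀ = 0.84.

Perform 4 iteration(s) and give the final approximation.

Equation: x³ + x - 3 = 0
Fixed-point form: x = (3 - x)^(1/3)
x₀ = 0.84

x_1 = g(0.840000) = 1.292661
x_2 = g(1.292661) = 1.195198
x_3 = g(1.195198) = 1.217521
x_4 = g(1.217521) = 1.212481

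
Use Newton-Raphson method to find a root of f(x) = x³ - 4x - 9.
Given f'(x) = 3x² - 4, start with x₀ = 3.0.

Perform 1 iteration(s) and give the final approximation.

f(x) = x³ - 4x - 9
f'(x) = 3x² - 4
x₀ = 3.0

Newton-Raphson formula: x_{n+1} = x_n - f(x_n)/f'(x_n)

Iteration 1:
  f(3.000000) = 6.000000
  f'(3.000000) = 23.000000
  x_1 = 3.000000 - 6.000000/23.000000 = 2.739130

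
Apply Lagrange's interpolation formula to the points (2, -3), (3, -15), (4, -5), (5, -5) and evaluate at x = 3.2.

Lagrange interpolation formula:
P(x) = Σ yᵢ × Lᵢ(x)
where Lᵢ(x) = Π_{j≠i} (x - xⱼ)/(xᵢ - xⱼ)

L_0(3.2) = (3.2 - 3)/(2 - 3) × (3.2 - 4)/(2 - 4) × (3.2 - 5)/(2 - 5) = -0.048000
L_1(3.2) = (3.2 - 2)/(3 - 2) × (3.2 - 4)/(3 - 4) × (3.2 - 5)/(3 - 5) = 0.864000
L_2(3.2) = (3.2 - 2)/(4 - 2) × (3.2 - 3)/(4 - 3) × (3.2 - 5)/(4 - 5) = 0.216000
L_3(3.2) = (3.2 - 2)/(5 - 2) × (3.2 - 3)/(5 - 3) × (3.2 - 4)/(5 - 4) = -0.032000

P(3.2) = (-3)×L_0(3.2) + (-15)×L_1(3.2) + (-5)×L_2(3.2) + (-5)×L_3(3.2)
P(3.2) = -13.736000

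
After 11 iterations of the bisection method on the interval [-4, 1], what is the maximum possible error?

Bisection error bound: |error| ≤ (b-a)/2^n
|error| ≤ (1 - (-4))/2^11 = 5/2^11
|error| ≤ 0.0024414062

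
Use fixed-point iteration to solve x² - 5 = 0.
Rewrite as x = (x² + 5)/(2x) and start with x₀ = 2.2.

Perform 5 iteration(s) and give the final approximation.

Equation: x² - 5 = 0
Fixed-point form: x = (x² + 5)/(2x)
x₀ = 2.2

x_1 = g(2.200000) = 2.236364
x_2 = g(2.236364) = 2.236068
x_3 = g(2.236068) = 2.236068
x_4 = g(2.236068) = 2.236068
x_5 = g(2.236068) = 2.236068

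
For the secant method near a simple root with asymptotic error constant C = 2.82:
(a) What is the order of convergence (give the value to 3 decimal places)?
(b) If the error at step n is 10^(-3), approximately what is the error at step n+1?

(a) Secant method has superlinear convergence with order φ = (1+√5)/2 ≈ 1.618.
    This means |e_{n+1}| ≈ C|e_n|^1.618.

(b) With |e_n| = 10^(-3) and C = 2.82:
    |e_{n+1}| ≈ 2.82 × (10^(-3))^1.618 = 2.82 × 10^(-4.85)

(a) ≈ 1.618 (golden ratio); (b) |e_{n+1}| ≈ 3.946e-05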